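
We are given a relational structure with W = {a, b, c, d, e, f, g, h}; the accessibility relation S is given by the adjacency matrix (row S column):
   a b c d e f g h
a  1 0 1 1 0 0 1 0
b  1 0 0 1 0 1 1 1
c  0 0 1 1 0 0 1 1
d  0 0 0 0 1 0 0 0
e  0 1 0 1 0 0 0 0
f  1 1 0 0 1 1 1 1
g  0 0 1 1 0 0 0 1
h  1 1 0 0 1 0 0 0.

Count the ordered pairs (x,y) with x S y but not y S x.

Enumerating: (a,c), (a,d), (a,g), (b,a), (b,d), (b,g), (c,d), (c,h), (e,b), (f,a), (f,e), (f,g), (f,h), (g,d), (g,h), (h,a), (h,e).

17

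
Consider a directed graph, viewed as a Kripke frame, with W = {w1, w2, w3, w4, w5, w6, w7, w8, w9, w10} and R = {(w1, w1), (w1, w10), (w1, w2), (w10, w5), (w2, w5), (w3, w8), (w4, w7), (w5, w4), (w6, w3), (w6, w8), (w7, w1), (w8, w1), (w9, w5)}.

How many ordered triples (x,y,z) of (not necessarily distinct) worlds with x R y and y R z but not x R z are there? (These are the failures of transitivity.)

Enumerating: (w1,w10,w5), (w1,w2,w5), (w10,w5,w4), (w2,w5,w4), (w3,w8,w1), (w4,w7,w1), (w5,w4,w7), (w6,w8,w1), (w7,w1,w10), (w7,w1,w2), (w8,w1,w10), (w8,w1,w2), (w9,w5,w4).

13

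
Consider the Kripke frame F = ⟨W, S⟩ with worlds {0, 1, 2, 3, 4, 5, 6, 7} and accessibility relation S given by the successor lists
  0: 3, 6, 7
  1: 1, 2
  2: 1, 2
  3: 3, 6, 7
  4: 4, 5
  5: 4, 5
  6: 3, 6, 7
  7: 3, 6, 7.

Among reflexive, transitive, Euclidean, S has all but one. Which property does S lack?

Reflexive: no — 0 is not related to itself.
Transitive: yes — every two-step S-path is closed by a direct edge.
Euclidean: yes — any two successors of a common world are S-related.
Only reflexive fails.

reflexive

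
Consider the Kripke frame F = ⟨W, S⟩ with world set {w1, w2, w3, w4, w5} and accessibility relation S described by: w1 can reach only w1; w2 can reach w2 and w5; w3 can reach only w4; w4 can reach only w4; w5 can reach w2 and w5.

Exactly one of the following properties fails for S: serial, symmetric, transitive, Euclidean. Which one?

Serial: yes — every world has a successor (e.g. w1 S w1).
Symmetric: no — w3 S w4 but not w4 S w3.
Transitive: yes — every two-step S-path is closed by a direct edge.
Euclidean: yes — any two successors of a common world are S-related.
Only symmetric fails.

symmetric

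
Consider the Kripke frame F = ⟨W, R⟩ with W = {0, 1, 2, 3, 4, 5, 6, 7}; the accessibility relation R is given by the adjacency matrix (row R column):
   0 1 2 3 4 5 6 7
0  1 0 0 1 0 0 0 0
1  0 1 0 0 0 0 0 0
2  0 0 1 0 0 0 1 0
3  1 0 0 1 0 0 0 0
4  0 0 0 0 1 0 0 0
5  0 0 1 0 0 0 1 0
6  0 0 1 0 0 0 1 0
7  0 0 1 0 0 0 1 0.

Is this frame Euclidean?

Euclidean: yes — any two successors of a common world are R-related.

Yes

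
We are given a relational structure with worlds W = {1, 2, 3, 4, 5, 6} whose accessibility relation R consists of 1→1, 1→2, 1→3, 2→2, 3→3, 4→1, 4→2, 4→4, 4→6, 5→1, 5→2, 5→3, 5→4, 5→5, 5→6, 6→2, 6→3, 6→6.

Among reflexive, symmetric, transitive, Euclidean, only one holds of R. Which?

Reflexive: yes — every world is R-related to itself.
Symmetric: no — 1 R 2 but not 2 R 1.
Transitive: no — 4 R 1 and 1 R 3, but not 4 R 3.
Euclidean: no — 1 R 2 and 1 R 3, but not 2 R 3.
Only reflexive holds.

reflexive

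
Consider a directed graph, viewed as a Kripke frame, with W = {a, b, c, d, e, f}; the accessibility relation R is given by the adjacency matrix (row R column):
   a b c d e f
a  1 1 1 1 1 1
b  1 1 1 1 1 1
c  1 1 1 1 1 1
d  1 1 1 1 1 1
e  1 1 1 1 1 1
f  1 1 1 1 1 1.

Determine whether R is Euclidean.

Yes

Euclidean: yes — any two successors of a common world are R-related.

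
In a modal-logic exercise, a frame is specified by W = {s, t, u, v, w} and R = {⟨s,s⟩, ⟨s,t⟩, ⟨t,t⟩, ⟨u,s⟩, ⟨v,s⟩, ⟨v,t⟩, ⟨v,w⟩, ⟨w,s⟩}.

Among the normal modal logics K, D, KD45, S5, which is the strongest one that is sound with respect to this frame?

D

Serial (axiom D): yes — every world has a successor (e.g. s R s).
Euclidean (axiom 5): no — v R s and v R w, but not s R w.
Transitive (axiom 4): no — u R s and s R t, but not u R t.
Reflexive (axiom T): no — u is not related to itself.
So F validates K, D; KD45 would additionally require R to be Euclidean and transitive. The strongest is D.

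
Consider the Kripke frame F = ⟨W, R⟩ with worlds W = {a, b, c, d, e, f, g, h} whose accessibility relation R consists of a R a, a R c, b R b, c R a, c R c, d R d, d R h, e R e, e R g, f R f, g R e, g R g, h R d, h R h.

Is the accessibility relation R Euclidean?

Euclidean: yes — any two successors of a common world are R-related.

Yes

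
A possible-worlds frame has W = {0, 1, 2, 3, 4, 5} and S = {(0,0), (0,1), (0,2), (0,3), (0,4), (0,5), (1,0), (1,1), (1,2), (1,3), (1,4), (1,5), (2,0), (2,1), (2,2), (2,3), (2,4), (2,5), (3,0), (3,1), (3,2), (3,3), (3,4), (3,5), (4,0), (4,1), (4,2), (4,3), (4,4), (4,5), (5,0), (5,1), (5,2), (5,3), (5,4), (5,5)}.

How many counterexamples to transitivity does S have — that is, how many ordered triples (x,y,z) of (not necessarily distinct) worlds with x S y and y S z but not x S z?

0

S is transitive; there are no such tuples.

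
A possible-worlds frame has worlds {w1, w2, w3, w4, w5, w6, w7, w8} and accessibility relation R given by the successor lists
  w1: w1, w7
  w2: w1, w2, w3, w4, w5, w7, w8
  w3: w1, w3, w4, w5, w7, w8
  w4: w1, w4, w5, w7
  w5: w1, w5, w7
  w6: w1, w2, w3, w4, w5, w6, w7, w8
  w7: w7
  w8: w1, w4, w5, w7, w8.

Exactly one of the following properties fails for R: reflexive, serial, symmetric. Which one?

symmetric

Reflexive: yes — every world is R-related to itself.
Serial: yes — every world has a successor (e.g. w1 R w1).
Symmetric: no — w1 R w7 but not w7 R w1.
Only symmetric fails.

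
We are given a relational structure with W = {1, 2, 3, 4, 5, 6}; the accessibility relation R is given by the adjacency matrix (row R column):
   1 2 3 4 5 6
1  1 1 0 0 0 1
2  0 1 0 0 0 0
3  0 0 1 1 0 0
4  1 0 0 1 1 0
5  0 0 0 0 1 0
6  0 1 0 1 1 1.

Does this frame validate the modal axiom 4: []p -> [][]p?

By correspondence theory, 4 is valid on a frame iff R is transitive.
Transitive: no — 1 R 6 and 6 R 4, but not 1 R 4.

No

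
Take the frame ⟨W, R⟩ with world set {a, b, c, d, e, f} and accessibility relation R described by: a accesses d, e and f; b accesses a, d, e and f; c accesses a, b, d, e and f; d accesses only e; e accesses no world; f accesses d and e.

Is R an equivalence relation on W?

Reflexive: no — a is not related to itself.
Symmetric: no — a R d but not d R a.
Transitive: yes — every two-step R-path is closed by a direct edge.
So R is not an equivalence relation.

No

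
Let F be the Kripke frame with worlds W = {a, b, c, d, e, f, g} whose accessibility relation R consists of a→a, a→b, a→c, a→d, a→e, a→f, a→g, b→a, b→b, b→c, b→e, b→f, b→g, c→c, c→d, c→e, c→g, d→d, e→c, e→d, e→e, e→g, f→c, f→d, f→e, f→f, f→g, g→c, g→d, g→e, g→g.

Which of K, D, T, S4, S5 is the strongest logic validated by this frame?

Serial (axiom D): yes — every world has a successor (e.g. a R a).
Reflexive (axiom T): yes — every world is R-related to itself.
Transitive (axiom 4): no — b R a and a R d, but not b R d.
Euclidean (axiom 5): no — a R b and a R d, but not b R d.
So F validates K, D, T; S4 would additionally require R to be transitive. The strongest is T.

T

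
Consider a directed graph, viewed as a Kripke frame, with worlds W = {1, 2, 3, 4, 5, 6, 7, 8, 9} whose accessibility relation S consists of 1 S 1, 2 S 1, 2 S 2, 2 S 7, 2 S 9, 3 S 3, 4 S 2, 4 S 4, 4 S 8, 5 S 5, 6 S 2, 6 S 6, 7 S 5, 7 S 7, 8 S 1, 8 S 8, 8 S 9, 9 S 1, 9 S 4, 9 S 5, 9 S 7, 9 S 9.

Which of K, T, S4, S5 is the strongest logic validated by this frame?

T

Reflexive (axiom T): yes — every world is S-related to itself.
Transitive (axiom 4): no — 2 S 7 and 7 S 5, but not 2 S 5.
Euclidean (axiom 5): no — 2 S 1 and 2 S 7, but not 1 S 7.
So F validates K, T; S4 would additionally require S to be transitive. The strongest is T.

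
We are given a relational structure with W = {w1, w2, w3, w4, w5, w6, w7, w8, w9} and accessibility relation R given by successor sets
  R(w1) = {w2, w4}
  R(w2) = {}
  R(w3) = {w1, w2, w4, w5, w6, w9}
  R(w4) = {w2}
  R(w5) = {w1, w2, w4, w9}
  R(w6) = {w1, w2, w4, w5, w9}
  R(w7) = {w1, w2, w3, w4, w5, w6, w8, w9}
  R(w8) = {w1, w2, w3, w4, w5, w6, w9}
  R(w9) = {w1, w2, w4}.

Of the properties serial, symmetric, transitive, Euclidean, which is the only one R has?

transitive

Serial: no — w2 has no R-successor.
Symmetric: no — w1 R w2 but not w2 R w1.
Transitive: yes — every two-step R-path is closed by a direct edge.
Euclidean: no — w1 R w2 and w1 R w4, but not w2 R w4.
Only transitive holds.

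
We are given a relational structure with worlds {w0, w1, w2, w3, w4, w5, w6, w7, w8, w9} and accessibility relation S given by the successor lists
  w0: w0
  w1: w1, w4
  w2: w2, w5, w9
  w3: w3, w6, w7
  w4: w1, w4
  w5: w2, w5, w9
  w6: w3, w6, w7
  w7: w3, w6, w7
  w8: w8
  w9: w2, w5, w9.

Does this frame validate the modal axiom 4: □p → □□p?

Yes

Axiom 4 corresponds to the accessibility relation being transitive.
Transitive: yes — every two-step S-path is closed by a direct edge.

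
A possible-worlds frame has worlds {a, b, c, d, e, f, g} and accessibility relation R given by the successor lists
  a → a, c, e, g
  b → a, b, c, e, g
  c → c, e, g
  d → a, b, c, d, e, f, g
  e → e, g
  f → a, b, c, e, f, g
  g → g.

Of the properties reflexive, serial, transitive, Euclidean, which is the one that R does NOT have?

Euclidean

Reflexive: yes — every world is R-related to itself.
Serial: yes — every world has a successor (e.g. a R a).
Transitive: yes — every two-step R-path is closed by a direct edge.
Euclidean: no — a R e and a R c, but not e R c.
Only Euclidean fails.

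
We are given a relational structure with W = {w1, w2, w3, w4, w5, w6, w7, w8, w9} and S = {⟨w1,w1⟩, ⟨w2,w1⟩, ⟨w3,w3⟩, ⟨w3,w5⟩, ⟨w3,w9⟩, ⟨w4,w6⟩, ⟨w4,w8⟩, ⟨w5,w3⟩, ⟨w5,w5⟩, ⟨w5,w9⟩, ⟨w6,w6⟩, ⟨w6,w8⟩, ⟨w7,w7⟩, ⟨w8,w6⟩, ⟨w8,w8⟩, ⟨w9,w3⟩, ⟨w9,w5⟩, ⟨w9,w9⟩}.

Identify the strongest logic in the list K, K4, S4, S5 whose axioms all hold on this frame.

Transitive (axiom 4): yes — every two-step S-path is closed by a direct edge.
Reflexive (axiom T): no — w2 is not related to itself.
Euclidean (axiom 5): yes — any two successors of a common world are S-related.
So F validates K, K4; S4 would additionally require S to be reflexive. The strongest is K4.

K4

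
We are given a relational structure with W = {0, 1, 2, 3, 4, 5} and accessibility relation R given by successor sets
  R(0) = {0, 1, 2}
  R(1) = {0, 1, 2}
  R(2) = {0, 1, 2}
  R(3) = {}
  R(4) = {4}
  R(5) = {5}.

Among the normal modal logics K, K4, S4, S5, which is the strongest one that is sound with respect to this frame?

Transitive (axiom 4): yes — every two-step R-path is closed by a direct edge.
Reflexive (axiom T): no — 3 is not related to itself.
Euclidean (axiom 5): yes — any two successors of a common world are R-related.
So F validates K, K4; S4 would additionally require R to be reflexive. The strongest is K4.

K4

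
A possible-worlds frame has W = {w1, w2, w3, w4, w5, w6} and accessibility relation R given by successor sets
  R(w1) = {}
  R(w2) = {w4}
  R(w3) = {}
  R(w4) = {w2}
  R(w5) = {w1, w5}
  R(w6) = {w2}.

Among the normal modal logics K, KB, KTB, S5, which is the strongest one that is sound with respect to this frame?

Symmetric (axiom B): no — w5 R w1 but not w1 R w5.
Reflexive (axiom T): no — w1 is not related to itself.
Euclidean (axiom 5): no — w2 R w4 and w2 R w4, but not w4 R w4.
So F validates K; KB would additionally require R to be symmetric. The strongest is K.

K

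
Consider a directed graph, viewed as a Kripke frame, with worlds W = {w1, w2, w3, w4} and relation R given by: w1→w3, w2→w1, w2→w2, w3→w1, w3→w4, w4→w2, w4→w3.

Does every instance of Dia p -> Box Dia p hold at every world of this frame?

Axiom 5 corresponds to the accessibility relation being Euclidean.
Euclidean: no — w3 R w1 and w3 R w4, but not w1 R w4.

No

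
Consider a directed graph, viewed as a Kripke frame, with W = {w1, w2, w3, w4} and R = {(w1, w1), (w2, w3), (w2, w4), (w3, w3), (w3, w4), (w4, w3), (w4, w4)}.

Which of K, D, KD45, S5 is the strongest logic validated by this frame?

Serial (axiom D): yes — every world has a successor (e.g. w1 R w1).
Euclidean (axiom 5): yes — any two successors of a common world are R-related.
Transitive (axiom 4): yes — every two-step R-path is closed by a direct edge.
Reflexive (axiom T): no — w2 is not related to itself.
So F validates K, D, KD45; S5 would additionally require R to be reflexive. The strongest is KD45.

KD45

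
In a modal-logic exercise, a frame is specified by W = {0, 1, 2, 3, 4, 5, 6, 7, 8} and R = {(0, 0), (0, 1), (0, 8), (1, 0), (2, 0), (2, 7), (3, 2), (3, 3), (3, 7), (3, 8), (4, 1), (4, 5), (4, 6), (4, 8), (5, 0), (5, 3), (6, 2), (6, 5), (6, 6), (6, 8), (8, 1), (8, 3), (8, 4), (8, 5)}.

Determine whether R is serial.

Serial: no — 7 has no R-successor.

No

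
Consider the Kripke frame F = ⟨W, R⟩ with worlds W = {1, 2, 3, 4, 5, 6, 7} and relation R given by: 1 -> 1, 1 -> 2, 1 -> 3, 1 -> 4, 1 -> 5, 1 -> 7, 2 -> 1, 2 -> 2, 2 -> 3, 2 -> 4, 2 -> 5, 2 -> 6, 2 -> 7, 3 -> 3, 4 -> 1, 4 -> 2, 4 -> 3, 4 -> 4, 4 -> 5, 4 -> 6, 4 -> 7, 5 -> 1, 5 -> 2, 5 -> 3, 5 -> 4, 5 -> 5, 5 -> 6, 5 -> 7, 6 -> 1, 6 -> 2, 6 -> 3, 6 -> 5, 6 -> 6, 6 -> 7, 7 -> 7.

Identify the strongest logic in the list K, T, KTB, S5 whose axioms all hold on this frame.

Reflexive (axiom T): yes — every world is R-related to itself.
Symmetric (axiom B): no — 1 R 3 but not 3 R 1.
Euclidean (axiom 5): no — 1 R 3 and 1 R 2, but not 3 R 2.
So F validates K, T; KTB would additionally require R to be symmetric. The strongest is T.

T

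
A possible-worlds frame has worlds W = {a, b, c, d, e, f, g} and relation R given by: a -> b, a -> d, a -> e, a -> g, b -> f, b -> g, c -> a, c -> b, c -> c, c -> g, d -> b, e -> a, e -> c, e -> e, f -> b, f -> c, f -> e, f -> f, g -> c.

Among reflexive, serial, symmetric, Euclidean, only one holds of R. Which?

Reflexive: no — a is not related to itself.
Serial: yes — every world has a successor (e.g. a R b).
Symmetric: no — a R b but not b R a.
Euclidean: no — a R b and a R d, but not b R d.
Only serial holds.

serial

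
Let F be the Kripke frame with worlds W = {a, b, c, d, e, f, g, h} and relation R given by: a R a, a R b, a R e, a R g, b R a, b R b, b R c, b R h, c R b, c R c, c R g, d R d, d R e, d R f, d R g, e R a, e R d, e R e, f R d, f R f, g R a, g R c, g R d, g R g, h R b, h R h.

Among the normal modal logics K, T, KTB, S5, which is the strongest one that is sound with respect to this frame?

Reflexive (axiom T): yes — every world is R-related to itself.
Symmetric (axiom B): yes — every pair in R has its reverse in R.
Euclidean (axiom 5): no — a R b and a R e, but not b R e.
So F validates K, T, KTB; S5 would additionally require R to be Euclidean. The strongest is KTB.

KTB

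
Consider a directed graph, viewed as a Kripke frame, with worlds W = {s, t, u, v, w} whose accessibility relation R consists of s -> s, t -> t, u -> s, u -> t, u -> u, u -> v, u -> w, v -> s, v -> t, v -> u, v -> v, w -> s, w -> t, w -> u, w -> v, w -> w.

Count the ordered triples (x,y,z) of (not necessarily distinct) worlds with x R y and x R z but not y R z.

Enumerating: (u,s,t), (u,s,u), (u,s,v), (u,s,w), (u,t,s), (u,t,u), (u,t,v), (u,t,w), (u,v,w), (v,s,t), (v,s,u), (v,s,v), … and 12 more.
Total: 24.

24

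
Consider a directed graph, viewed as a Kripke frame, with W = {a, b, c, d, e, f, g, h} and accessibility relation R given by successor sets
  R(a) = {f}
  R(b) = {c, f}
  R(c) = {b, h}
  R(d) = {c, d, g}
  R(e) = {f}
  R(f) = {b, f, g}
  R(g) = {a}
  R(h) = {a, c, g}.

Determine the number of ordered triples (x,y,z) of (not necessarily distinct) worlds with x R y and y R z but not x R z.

22

Enumerating: (a,f,b), (a,f,g), (b,c,b), (b,c,h), (b,f,b), (b,f,g), (c,b,c), (c,b,f), (c,h,a), (c,h,c), (c,h,g), (d,c,b), … and 10 more.
Total: 22.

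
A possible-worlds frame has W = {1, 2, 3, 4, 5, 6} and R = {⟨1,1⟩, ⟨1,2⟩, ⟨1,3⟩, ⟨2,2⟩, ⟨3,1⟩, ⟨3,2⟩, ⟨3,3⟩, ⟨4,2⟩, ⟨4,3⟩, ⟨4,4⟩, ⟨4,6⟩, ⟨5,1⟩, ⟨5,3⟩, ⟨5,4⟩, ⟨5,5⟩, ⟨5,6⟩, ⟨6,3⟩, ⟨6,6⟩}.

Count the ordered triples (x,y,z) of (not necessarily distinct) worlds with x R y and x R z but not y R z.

Enumerating: (1,2,1), (1,2,3), (3,2,1), (3,2,3), (4,2,3), (4,2,4), (4,2,6), (4,3,4), (4,3,6), (4,6,2), (4,6,4), (5,1,4), … and 11 more.
Total: 23.

23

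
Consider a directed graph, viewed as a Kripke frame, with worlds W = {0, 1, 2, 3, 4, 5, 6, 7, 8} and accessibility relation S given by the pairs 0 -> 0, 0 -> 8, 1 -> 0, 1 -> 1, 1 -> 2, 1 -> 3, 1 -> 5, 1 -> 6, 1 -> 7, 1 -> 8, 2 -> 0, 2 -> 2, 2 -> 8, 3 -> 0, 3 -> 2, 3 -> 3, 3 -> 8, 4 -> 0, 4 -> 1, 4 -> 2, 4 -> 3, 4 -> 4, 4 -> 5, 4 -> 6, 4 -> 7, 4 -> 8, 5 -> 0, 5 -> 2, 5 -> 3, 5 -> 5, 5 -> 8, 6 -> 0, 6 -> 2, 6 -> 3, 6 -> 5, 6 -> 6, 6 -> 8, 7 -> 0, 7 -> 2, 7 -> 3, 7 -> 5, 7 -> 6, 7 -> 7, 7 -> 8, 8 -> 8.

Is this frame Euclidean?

No

Euclidean: no — 1 S 0 and 1 S 2, but not 0 S 2.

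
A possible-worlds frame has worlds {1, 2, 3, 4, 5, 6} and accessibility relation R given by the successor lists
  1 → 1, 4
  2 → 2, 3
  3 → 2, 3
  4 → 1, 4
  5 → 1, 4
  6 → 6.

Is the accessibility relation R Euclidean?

Yes

Euclidean: yes — any two successors of a common world are R-related.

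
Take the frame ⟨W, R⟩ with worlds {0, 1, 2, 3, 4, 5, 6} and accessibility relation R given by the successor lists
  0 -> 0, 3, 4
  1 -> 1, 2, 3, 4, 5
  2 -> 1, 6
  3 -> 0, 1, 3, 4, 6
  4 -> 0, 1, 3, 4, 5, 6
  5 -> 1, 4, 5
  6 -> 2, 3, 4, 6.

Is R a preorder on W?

Reflexive: no — 2 is not related to itself.
Transitive: no — 0 R 3 and 3 R 1, but not 0 R 1.
So R is not a preorder.

No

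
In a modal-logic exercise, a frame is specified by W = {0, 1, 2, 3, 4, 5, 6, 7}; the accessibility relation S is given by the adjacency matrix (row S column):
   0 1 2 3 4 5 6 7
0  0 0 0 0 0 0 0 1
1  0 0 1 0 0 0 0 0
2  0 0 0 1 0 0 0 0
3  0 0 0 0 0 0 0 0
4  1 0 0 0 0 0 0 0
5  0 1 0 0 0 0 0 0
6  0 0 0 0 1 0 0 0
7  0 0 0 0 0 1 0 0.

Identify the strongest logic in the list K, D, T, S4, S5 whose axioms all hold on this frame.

Serial (axiom D): no — 3 has no S-successor.
Reflexive (axiom T): no — 0 is not related to itself.
Transitive (axiom 4): no — 0 S 7 and 7 S 5, but not 0 S 5.
Euclidean (axiom 5): no — 0 S 7 and 0 S 7, but not 7 S 7.
So F validates K; D would additionally require S to be serial. The strongest is K.

K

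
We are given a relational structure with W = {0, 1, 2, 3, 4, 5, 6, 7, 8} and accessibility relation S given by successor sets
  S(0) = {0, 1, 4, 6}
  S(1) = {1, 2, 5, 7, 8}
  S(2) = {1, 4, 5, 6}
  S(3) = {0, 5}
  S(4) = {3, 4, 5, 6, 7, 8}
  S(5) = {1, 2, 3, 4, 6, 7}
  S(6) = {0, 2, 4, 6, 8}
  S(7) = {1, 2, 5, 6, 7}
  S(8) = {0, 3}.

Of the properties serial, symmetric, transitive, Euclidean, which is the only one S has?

Serial: yes — every world has a successor (e.g. 0 S 0).
Symmetric: no — 0 S 1 but not 1 S 0.
Transitive: no — 0 S 1 and 1 S 2, but not 0 S 2.
Euclidean: no — 0 S 1 and 0 S 4, but not 1 S 4.
Only serial holds.

serial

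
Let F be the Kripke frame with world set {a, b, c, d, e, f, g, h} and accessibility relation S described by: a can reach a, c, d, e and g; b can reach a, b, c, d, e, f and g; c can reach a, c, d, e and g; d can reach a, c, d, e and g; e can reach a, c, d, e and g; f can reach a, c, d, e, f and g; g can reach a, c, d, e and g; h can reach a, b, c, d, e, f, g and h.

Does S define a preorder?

Yes

Reflexive: yes — every world is S-related to itself.
Transitive: yes — every two-step S-path is closed by a direct edge.
So S is a preorder.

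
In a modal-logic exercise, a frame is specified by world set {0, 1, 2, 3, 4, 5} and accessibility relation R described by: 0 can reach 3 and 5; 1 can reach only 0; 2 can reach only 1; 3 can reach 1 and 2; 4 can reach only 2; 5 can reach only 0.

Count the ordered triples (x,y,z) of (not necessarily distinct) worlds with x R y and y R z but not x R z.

Enumerating: (0,3,1), (0,3,2), (0,5,0), (1,0,3), (1,0,5), (2,1,0), (3,1,0), (4,2,1), (5,0,3), (5,0,5).

10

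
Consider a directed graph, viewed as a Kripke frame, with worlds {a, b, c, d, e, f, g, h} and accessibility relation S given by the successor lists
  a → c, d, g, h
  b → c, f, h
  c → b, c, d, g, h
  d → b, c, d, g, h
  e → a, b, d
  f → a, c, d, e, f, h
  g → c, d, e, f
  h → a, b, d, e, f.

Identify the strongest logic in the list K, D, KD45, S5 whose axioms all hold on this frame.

D

Serial (axiom D): yes — every world has a successor (e.g. a S c).
Euclidean (axiom 5): no — a S g and a S h, but not g S h.
Transitive (axiom 4): no — a S c and c S b, but not a S b.
Reflexive (axiom T): no — a is not related to itself.
So F validates K, D; KD45 would additionally require S to be Euclidean and transitive. The strongest is D.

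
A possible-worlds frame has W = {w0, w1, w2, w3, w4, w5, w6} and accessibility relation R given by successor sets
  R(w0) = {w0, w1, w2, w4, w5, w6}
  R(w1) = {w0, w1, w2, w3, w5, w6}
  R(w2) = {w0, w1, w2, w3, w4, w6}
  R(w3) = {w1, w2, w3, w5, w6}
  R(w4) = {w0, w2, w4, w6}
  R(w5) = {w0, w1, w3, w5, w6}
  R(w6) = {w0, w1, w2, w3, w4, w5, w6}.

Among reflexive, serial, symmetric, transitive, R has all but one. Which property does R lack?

Reflexive: yes — every world is R-related to itself.
Serial: yes — every world has a successor (e.g. w0 R w0).
Symmetric: yes — every pair in R has its reverse in R.
Transitive: no — w0 R w1 and w1 R w3, but not w0 R w3.
Only transitive fails.

transitive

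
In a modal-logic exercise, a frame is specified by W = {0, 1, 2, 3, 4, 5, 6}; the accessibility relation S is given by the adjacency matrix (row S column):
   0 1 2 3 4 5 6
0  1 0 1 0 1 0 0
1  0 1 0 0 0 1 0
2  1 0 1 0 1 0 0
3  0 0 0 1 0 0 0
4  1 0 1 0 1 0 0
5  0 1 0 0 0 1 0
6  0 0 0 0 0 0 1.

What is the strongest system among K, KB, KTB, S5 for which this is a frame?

Symmetric (axiom B): yes — every pair in S has its reverse in S.
Reflexive (axiom T): yes — every world is S-related to itself.
Euclidean (axiom 5): yes — any two successors of a common world are S-related.
So F validates K, KB, KTB, S5. The strongest is S5.

S5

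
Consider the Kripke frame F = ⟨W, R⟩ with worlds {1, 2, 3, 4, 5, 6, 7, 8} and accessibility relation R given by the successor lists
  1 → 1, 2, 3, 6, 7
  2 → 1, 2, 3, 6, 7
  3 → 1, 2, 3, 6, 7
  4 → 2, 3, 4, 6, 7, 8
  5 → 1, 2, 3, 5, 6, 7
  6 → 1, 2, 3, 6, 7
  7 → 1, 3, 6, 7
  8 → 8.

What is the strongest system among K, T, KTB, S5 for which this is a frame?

Reflexive (axiom T): yes — every world is R-related to itself.
Symmetric (axiom B): no — 2 R 7 but not 7 R 2.
Euclidean (axiom 5): no — 1 R 7 and 1 R 2, but not 7 R 2.
So F validates K, T; KTB would additionally require R to be symmetric. The strongest is T.

T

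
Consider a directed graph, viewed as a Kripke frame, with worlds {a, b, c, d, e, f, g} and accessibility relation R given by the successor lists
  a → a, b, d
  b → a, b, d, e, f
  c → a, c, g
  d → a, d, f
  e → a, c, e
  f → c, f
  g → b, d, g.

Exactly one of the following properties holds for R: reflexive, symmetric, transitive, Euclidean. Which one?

Reflexive: yes — every world is R-related to itself.
Symmetric: no — b R d but not d R b.
Transitive: no — a R b and b R e, but not a R e.
Euclidean: no — a R d and a R b, but not d R b.
Only reflexive holds.

reflexive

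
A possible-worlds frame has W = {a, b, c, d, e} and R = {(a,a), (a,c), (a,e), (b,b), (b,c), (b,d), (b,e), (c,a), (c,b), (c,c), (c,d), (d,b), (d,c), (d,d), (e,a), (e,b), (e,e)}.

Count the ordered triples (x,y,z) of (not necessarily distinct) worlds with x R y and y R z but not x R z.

Enumerating: (a,c,b), (a,c,d), (a,e,b), (b,c,a), (b,e,a), (c,a,e), (c,b,e), (d,b,e), (d,c,a), (e,a,c), (e,b,c), (e,b,d).

12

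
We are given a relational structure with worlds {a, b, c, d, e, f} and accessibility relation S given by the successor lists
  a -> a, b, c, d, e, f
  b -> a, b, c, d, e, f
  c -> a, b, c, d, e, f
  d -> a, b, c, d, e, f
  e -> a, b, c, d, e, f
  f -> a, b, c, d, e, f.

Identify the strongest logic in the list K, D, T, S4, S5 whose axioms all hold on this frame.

Serial (axiom D): yes — every world has a successor (e.g. a S a).
Reflexive (axiom T): yes — every world is S-related to itself.
Transitive (axiom 4): yes — every two-step S-path is closed by a direct edge.
Euclidean (axiom 5): yes — any two successors of a common world are S-related.
So F validates K, D, T, S4, S5. The strongest is S5.

S5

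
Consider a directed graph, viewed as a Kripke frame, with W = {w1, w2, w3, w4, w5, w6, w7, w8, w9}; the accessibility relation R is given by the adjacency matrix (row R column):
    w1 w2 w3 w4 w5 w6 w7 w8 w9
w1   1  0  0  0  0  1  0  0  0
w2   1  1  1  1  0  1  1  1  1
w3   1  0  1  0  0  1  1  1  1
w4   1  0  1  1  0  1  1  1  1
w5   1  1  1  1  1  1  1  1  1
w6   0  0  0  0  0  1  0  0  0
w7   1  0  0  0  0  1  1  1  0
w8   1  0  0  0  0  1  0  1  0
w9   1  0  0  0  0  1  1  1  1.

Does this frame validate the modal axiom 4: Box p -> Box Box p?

Axiom 4 corresponds to the accessibility relation being transitive.
Transitive: yes — every two-step R-path is closed by a direct edge.

Yes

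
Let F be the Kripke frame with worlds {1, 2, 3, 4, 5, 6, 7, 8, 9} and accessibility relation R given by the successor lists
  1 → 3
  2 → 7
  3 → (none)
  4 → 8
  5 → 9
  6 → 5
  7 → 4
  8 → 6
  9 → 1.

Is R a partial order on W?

Reflexive: no — 1 is not related to itself.
Transitive: no — 2 R 7 and 7 R 4, but not 2 R 4.
Antisymmetric: yes — no distinct pair is related both ways.
So R is not a partial order.

No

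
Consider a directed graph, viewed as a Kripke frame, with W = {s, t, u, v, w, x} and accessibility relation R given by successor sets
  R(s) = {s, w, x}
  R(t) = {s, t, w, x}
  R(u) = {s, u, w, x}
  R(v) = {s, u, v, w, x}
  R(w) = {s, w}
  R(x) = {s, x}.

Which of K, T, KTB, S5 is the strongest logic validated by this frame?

T

Reflexive (axiom T): yes — every world is R-related to itself.
Symmetric (axiom B): no — t R s but not s R t.
Euclidean (axiom 5): no — s R w and s R x, but not w R x.
So F validates K, T; KTB would additionally require R to be symmetric. The strongest is T.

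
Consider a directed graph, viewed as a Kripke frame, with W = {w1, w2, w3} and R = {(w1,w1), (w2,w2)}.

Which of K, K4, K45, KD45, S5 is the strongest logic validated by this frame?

Transitive (axiom 4): yes — every two-step R-path is closed by a direct edge.
Euclidean (axiom 5): yes — any two successors of a common world are R-related.
Serial (axiom D): no — w3 has no R-successor.
Reflexive (axiom T): no — w3 is not related to itself.
So F validates K, K4, K45; KD45 would additionally require R to be serial. The strongest is K45.

K45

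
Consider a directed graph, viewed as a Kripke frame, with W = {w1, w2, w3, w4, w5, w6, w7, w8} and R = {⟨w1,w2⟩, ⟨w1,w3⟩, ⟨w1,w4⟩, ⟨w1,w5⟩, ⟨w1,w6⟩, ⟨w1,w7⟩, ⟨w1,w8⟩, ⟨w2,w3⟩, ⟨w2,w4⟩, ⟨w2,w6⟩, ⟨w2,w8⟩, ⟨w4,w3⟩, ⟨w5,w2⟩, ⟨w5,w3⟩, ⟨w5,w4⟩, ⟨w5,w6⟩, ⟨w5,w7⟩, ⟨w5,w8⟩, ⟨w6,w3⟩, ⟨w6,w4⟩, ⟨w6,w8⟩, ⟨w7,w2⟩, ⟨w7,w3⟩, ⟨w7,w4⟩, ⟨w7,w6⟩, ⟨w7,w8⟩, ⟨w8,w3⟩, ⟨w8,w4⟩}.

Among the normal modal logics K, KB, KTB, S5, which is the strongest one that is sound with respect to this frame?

Symmetric (axiom B): no — w1 R w2 but not w2 R w1.
Reflexive (axiom T): no — w1 is not related to itself.
Euclidean (axiom 5): no — w1 R w2 and w1 R w5, but not w2 R w5.
So F validates K; KB would additionally require R to be symmetric. The strongest is K.

K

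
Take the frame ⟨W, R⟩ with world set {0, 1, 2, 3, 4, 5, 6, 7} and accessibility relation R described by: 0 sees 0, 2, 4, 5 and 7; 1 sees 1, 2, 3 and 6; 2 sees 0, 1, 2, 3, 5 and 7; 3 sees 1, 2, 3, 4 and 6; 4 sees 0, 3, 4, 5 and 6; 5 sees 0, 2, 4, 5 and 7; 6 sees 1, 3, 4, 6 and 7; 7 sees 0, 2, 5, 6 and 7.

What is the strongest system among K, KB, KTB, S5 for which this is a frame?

Symmetric (axiom B): yes — every pair in R has its reverse in R.
Reflexive (axiom T): yes — every world is R-related to itself.
Euclidean (axiom 5): no — 0 R 2 and 0 R 4, but not 2 R 4.
So F validates K, KB, KTB; S5 would additionally require R to be Euclidean. The strongest is KTB.

KTB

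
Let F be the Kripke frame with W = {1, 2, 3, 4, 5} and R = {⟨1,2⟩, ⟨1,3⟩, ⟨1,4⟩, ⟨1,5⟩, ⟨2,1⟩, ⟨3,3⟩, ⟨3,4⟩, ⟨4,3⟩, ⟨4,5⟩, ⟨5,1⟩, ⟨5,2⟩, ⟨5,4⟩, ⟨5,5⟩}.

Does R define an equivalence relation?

No

Reflexive: no — 1 is not related to itself.
Symmetric: no — 1 R 3 but not 3 R 1.
Transitive: no — 2 R 1 and 1 R 3, but not 2 R 3.
So R is not an equivalence relation.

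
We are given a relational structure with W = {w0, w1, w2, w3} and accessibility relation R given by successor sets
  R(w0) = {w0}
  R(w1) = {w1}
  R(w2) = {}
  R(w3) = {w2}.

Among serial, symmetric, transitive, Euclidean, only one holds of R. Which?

Serial: no — w2 has no R-successor.
Symmetric: no — w3 R w2 but not w2 R w3.
Transitive: yes — every two-step R-path is closed by a direct edge.
Euclidean: no — w3 R w2 and w3 R w2, but not w2 R w2.
Only transitive holds.

transitive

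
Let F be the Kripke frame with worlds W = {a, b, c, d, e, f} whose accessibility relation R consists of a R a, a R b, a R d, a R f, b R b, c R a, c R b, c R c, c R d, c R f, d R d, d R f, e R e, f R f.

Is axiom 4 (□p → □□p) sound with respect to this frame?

Yes

By correspondence theory, 4 is valid on a frame iff R is transitive.
Transitive: yes — every two-step R-path is closed by a direct edge.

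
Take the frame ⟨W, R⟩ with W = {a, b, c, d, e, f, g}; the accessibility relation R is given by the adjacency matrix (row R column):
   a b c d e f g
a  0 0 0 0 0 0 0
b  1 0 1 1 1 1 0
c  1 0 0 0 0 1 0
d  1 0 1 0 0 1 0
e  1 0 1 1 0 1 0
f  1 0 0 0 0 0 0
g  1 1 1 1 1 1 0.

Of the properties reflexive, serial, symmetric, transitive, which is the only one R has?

Reflexive: no — a is not related to itself.
Serial: no — a has no R-successor.
Symmetric: no — b R a but not a R b.
Transitive: yes — every two-step R-path is closed by a direct edge.
Only transitive holds.

transitive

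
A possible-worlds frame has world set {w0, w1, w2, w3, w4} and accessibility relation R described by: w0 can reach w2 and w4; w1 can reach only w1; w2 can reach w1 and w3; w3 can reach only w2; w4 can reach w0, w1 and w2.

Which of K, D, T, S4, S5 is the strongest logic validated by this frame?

Serial (axiom D): yes — every world has a successor (e.g. w0 R w2).
Reflexive (axiom T): no — w0 is not related to itself.
Transitive (axiom 4): no — w0 R w2 and w2 R w1, but not w0 R w1.
Euclidean (axiom 5): no — w0 R w2 and w0 R w4, but not w2 R w4.
So F validates K, D; T would additionally require R to be reflexive. The strongest is D.

D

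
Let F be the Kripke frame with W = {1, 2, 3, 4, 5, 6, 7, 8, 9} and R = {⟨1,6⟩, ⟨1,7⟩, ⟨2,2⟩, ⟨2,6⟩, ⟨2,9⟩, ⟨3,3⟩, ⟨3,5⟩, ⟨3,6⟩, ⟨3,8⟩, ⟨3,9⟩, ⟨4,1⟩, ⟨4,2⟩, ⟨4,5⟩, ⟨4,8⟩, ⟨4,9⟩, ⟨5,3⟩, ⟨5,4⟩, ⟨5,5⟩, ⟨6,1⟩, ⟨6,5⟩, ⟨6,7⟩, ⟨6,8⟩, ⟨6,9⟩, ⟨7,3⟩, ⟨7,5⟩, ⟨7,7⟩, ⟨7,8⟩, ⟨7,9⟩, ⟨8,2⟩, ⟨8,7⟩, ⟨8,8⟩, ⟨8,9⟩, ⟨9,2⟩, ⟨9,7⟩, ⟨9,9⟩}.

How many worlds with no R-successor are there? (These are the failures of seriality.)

0

R is serial; there are no such worlds.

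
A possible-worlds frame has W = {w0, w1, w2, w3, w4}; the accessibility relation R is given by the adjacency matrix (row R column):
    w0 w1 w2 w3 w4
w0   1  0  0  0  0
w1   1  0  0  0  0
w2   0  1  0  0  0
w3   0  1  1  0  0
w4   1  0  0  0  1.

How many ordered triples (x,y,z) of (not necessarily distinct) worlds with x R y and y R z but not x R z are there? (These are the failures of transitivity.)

2

Enumerating: (w2,w1,w0), (w3,w1,w0).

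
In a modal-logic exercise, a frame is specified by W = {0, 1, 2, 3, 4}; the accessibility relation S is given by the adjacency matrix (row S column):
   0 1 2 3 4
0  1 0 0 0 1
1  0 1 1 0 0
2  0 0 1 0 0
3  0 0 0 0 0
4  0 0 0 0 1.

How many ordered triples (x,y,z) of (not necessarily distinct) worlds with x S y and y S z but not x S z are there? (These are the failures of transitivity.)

S is transitive; there are no such tuples.

0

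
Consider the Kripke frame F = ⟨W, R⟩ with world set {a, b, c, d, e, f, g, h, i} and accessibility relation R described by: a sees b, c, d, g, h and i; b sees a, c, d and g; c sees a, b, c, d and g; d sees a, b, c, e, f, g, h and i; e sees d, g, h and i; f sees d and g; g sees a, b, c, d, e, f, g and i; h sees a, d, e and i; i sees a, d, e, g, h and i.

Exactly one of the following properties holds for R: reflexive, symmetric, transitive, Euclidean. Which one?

symmetric

Reflexive: no — a is not related to itself.
Symmetric: yes — every pair in R has its reverse in R.
Transitive: no — a R d and d R e, but not a R e.
Euclidean: no — a R b and a R h, but not b R h.
Only symmetric holds.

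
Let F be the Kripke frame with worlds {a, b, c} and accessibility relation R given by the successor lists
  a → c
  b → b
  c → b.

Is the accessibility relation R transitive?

No

Transitive: no — a R c and c R b, but not a R b.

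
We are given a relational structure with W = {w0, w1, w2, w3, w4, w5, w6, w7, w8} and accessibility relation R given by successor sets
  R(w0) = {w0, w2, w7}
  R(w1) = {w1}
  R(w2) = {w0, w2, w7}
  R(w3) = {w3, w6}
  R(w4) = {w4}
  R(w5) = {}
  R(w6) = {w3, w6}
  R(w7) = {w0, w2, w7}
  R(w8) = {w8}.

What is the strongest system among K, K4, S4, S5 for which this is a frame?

K4

Transitive (axiom 4): yes — every two-step R-path is closed by a direct edge.
Reflexive (axiom T): no — w5 is not related to itself.
Euclidean (axiom 5): yes — any two successors of a common world are R-related.
So F validates K, K4; S4 would additionally require R to be reflexive. The strongest is K4.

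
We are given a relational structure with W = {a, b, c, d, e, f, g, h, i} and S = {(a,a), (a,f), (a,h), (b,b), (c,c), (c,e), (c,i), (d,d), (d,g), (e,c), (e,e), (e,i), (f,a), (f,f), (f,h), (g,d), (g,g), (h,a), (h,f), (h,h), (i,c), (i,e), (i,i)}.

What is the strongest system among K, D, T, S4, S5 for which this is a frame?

Serial (axiom D): yes — every world has a successor (e.g. a S a).
Reflexive (axiom T): yes — every world is S-related to itself.
Transitive (axiom 4): yes — every two-step S-path is closed by a direct edge.
Euclidean (axiom 5): yes — any two successors of a common world are S-related.
So F validates K, D, T, S4, S5. The strongest is S5.

S5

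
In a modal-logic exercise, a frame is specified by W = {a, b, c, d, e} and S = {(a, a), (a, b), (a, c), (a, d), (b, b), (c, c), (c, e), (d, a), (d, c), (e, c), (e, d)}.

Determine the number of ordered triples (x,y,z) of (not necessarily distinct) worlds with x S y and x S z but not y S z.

12

Enumerating: (a,b,a), (a,b,c), (a,b,d), (a,c,a), (a,c,b), (a,c,d), (a,d,b), (a,d,d), (c,e,e), (d,c,a), (e,c,d), (e,d,d).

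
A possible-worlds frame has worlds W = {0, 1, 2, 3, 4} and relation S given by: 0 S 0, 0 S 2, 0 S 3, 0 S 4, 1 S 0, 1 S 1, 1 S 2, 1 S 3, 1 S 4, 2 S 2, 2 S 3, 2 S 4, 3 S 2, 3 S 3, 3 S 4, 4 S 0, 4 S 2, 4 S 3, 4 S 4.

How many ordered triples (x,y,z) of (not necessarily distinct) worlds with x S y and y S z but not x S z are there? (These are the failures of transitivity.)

2

Enumerating: (2,4,0), (3,4,0).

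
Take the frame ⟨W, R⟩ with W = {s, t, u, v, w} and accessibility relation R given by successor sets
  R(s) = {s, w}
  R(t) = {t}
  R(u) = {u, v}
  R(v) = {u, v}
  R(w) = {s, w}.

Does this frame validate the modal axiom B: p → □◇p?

Yes

The schema B characterises exactly the symmetric frames.
Symmetric: yes — every pair in R has its reverse in R.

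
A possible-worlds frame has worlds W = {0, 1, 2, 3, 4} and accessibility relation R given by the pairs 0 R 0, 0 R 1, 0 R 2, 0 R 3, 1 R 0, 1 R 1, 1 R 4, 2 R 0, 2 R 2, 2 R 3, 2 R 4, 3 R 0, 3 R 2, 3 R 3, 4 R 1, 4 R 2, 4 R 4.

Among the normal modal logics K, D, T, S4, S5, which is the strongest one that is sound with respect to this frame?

Serial (axiom D): yes — every world has a successor (e.g. 0 R 0).
Reflexive (axiom T): yes — every world is R-related to itself.
Transitive (axiom 4): no — 0 R 1 and 1 R 4, but not 0 R 4.
Euclidean (axiom 5): no — 0 R 1 and 0 R 2, but not 1 R 2.
So F validates K, D, T; S4 would additionally require R to be transitive. The strongest is T.

T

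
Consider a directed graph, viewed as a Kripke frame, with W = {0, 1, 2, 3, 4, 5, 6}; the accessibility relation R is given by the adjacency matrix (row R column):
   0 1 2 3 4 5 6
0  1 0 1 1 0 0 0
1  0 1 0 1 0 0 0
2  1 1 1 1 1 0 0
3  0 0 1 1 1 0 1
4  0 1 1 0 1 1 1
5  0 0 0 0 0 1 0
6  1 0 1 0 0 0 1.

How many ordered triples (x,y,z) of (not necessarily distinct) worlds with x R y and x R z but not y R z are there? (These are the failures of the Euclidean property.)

Enumerating: (0,3,0), (1,3,1), (2,0,1), (2,0,4), (2,1,0), (2,1,2), (2,1,4), (2,3,0), (2,3,1), (2,4,0), (2,4,3), (3,2,6), … and 18 more.
Total: 30.

30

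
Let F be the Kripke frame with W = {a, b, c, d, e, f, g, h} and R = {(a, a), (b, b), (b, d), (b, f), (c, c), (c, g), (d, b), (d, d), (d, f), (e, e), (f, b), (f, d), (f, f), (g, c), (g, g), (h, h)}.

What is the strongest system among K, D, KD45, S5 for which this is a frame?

S5

Serial (axiom D): yes — every world has a successor (e.g. a R a).
Euclidean (axiom 5): yes — any two successors of a common world are R-related.
Transitive (axiom 4): yes — every two-step R-path is closed by a direct edge.
Reflexive (axiom T): yes — every world is R-related to itself.
So F validates K, D, KD45, S5. The strongest is S5.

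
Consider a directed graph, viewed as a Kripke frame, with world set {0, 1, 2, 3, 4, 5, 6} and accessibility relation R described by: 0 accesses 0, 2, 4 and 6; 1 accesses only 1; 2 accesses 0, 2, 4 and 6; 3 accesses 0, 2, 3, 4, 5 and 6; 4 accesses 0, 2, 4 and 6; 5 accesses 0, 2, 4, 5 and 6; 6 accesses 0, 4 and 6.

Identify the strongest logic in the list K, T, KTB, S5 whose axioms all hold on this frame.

T

Reflexive (axiom T): yes — every world is R-related to itself.
Symmetric (axiom B): no — 2 R 6 but not 6 R 2.
Euclidean (axiom 5): no — 0 R 6 and 0 R 2, but not 6 R 2.
So F validates K, T; KTB would additionally require R to be symmetric. The strongest is T.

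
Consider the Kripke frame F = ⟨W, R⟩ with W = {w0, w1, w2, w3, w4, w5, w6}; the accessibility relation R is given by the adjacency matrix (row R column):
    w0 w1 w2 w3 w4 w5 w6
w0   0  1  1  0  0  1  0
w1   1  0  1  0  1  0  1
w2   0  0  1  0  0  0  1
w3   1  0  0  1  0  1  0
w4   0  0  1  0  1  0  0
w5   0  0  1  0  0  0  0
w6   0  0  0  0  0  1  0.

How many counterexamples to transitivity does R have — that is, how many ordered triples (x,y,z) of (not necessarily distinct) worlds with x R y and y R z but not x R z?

Enumerating: (w0,w1,w0), (w0,w1,w4), (w0,w1,w6), (w0,w2,w6), (w1,w0,w1), (w1,w0,w5), (w1,w6,w5), (w2,w6,w5), (w3,w0,w1), (w3,w0,w2), (w3,w5,w2), (w4,w2,w6), (w5,w2,w6), (w6,w5,w2).

14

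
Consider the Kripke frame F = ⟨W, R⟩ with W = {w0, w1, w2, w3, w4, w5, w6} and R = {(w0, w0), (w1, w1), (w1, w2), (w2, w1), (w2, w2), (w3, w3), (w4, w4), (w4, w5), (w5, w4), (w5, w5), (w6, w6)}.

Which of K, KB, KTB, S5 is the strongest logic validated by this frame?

Symmetric (axiom B): yes — every pair in R has its reverse in R.
Reflexive (axiom T): yes — every world is R-related to itself.
Euclidean (axiom 5): yes — any two successors of a common world are R-related.
So F validates K, KB, KTB, S5. The strongest is S5.

S5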